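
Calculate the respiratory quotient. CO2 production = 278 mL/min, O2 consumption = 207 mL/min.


RQ = VCO2 / VO2
RQ = 278 / 207
RQ = 1.343


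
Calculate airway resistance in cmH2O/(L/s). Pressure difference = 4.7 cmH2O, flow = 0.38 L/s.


R = dP / flow
R = 4.7 / 0.38
R = 12.37 cmH2O/(L/s)


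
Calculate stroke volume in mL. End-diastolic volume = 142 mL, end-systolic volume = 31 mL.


SV = EDV - ESV
SV = 142 - 31
SV = 111 mL


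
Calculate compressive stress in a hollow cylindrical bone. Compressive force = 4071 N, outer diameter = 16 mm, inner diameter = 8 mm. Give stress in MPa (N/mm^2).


A = pi*(r_o^2 - r_i^2)
r_o = 8 mm, r_i = 4 mm
A = 150.796 mm^2
sigma = F/A = 4071 / 150.796
sigma = 27 MPa


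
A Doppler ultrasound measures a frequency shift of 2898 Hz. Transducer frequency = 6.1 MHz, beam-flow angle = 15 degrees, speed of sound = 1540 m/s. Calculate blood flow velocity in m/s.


v = fd * c / (2 * f0 * cos(theta))
v = 2898 * 1540 / (2 * 6.1000e+06 * cos(15))
v = 0.3787 m/s


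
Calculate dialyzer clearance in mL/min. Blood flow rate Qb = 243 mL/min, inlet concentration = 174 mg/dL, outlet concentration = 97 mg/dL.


K = Qb * (Cb_in - Cb_out) / Cb_in
K = 243 * (174 - 97) / 174
K = 107.5 mL/min


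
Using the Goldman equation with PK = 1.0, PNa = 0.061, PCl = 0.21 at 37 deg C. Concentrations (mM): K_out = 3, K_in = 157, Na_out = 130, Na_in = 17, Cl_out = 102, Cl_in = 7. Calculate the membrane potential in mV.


Vm = (RT/F)*ln((PK*Ko + PNa*Nao + PCl*Cli)/(PK*Ki + PNa*Nai + PCl*Clo))
Numer = 12.4, Denom = 179.457
Vm = -71.42 mV


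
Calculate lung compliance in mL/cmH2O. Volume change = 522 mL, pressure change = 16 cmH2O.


C = dV / dP
C = 522 / 16
C = 32.62 mL/cmH2O


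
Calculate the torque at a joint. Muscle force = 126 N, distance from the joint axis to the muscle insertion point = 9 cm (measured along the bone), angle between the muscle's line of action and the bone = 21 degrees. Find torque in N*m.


Torque = F * d * sin(theta)   (moment arm = d*sin(theta))
d = 9 cm = 0.09 m
Torque = 126 * 0.09 * sin(21)
Torque = 4.064 N*m


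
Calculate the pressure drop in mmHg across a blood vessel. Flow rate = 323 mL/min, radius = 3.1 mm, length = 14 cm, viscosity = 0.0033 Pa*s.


dP = 8*mu*L*Q / (pi*r^4)
Q = 323 mL/min = 5.38333e-06 m^3/s
dP = 68.5782 Pa = 68.5782 / 133.322 mmHg = 0.5144 mmHg


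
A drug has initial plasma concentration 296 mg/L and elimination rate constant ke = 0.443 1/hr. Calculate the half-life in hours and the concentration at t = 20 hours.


t_half = ln(2) / ke = 0.693147 / 0.443 = 1.565 hr
C(t) = C0 * exp(-ke*t) = 296 * exp(-0.443*20)
C(20) = 0.04202 mg/L


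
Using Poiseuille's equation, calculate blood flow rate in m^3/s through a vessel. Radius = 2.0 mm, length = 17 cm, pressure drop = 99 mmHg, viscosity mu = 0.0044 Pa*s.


Q = pi*r^4*dP / (8*mu*L)
r = 0.002 m, L = 0.17 m
dP = 99 mmHg = 13198.878 Pa
Q = 1.1087e-04 m^3/s


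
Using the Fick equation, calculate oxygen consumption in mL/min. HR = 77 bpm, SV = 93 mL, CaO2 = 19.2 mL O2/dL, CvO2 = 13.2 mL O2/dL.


CO = HR*SV = 77*93/1000 = 7.161 L/min
a-v O2 diff = 19.2 - 13.2 = 6 mL/dL
VO2 = CO * (CaO2-CvO2) * 10 dL/L
VO2 = 7.161 * 6 * 10
VO2 = 429.7 mL/min


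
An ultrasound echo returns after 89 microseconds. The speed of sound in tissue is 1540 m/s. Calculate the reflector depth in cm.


depth = c * t / 2
t = 89 us = 8.9000e-05 s
depth = 1540 * 8.9000e-05 / 2
depth = 0.06853 m = 6.853 cm


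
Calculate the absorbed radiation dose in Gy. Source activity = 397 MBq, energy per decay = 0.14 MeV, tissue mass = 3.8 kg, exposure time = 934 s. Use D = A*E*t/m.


A = 397 MBq = 3.9700e+08 Bq
E = 0.14 MeV = 2.2428e-14 J
D = A*E*t/m = 3.9700e+08*2.2428e-14*934/3.8
D = 0.002188 Gy


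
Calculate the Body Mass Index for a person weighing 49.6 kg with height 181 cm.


BMI = weight / height^2
height = 181 cm = 1.81 m
BMI = 49.6 / 1.81^2
BMI = 15.14 kg/m^2


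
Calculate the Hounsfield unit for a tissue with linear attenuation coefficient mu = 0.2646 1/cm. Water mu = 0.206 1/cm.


HU = ((mu_tissue - mu_water) / mu_water) * 1000
HU = ((0.2646 - 0.206) / 0.206) * 1000
HU = 284.5


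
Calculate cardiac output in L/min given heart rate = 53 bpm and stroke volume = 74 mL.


CO = HR * SV
CO = 53 * 74 / 1000
CO = 3.922 L/min


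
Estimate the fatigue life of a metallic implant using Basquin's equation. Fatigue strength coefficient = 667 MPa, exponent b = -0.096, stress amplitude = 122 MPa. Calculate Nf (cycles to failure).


sigma_a = sigma_f' * (2Nf)^b
2Nf = (sigma_a/sigma_f')^(1/b)
2Nf = (122/667)^(1/-0.096)
2Nf = 48424209
Nf = 2.4212e+07


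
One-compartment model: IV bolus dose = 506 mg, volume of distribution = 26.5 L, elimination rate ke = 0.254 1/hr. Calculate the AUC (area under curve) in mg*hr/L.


C0 = Dose/Vd = 506/26.5 = 19.0943 mg/L
AUC = C0/ke = 19.0943/0.254
AUC = 75.17 mg*hr/L


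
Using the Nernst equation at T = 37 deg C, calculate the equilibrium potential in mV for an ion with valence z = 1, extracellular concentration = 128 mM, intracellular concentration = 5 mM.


E = (RT/(zF)) * ln(C_out/C_in)
T = 37 + 273.15 = 310.15 K
E = (8.314 * 310.15 / (1 * 96485)) * ln(128/5)
E = 86.66 mV


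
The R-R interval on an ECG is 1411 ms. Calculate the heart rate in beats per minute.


HR = 60 / RR_interval(s)
RR = 1411 ms = 1.411 s
HR = 60 / 1.411 = 42.52 bpm


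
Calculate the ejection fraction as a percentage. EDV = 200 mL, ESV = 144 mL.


SV = EDV - ESV = 200 - 144 = 56 mL
EF = SV/EDV * 100 = 56/200 * 100
EF = 28%


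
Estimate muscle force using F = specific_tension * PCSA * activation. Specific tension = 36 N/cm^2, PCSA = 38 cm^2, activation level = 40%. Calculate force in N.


F = sigma * PCSA * activation
F = 36 * 38 * 0.4
F = 547.2 N


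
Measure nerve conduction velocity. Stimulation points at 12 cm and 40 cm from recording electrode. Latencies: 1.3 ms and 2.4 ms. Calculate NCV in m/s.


Distance = (40 - 12) / 100 = 0.28 m
dt = (2.4 - 1.3) / 1000 = 0.0011 s
NCV = dist / dt = 254.5 m/s


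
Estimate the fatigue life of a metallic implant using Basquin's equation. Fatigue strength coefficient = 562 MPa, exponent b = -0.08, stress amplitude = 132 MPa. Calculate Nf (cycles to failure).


sigma_a = sigma_f' * (2Nf)^b
2Nf = (sigma_a/sigma_f')^(1/b)
2Nf = (132/562)^(1/-0.08)
2Nf = 73203156
Nf = 3.6602e+07


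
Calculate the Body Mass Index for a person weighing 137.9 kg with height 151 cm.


BMI = weight / height^2
height = 151 cm = 1.51 m
BMI = 137.9 / 1.51^2
BMI = 60.48 kg/m^2


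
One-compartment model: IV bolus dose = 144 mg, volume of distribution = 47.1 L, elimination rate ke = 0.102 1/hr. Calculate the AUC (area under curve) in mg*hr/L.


C0 = Dose/Vd = 144/47.1 = 3.05732 mg/L
AUC = C0/ke = 3.05732/0.102
AUC = 29.97 mg*hr/L


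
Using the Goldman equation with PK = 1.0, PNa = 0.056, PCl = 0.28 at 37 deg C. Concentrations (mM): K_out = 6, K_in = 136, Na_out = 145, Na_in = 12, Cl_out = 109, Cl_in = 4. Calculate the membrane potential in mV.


Vm = (RT/F)*ln((PK*Ko + PNa*Nao + PCl*Cli)/(PK*Ki + PNa*Nai + PCl*Clo))
Numer = 15.24, Denom = 167.192
Vm = -64.01 mV


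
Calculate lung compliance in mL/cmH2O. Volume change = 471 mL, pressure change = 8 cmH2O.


C = dV / dP
C = 471 / 8
C = 58.88 mL/cmH2O


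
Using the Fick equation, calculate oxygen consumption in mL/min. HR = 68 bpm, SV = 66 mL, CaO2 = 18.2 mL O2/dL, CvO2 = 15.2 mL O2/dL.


CO = HR*SV = 68*66/1000 = 4.488 L/min
a-v O2 diff = 18.2 - 15.2 = 3 mL/dL
VO2 = CO * (CaO2-CvO2) * 10 dL/L
VO2 = 4.488 * 3 * 10
VO2 = 134.6 mL/min


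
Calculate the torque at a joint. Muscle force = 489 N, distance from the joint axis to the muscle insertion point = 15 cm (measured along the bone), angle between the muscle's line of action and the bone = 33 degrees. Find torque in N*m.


Torque = F * d * sin(theta)   (moment arm = d*sin(theta))
d = 15 cm = 0.15 m
Torque = 489 * 0.15 * sin(33)
Torque = 39.95 N*m


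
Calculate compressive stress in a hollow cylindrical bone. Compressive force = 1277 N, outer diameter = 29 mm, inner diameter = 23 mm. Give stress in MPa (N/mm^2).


A = pi*(r_o^2 - r_i^2)
r_o = 14.5 mm, r_i = 11.5 mm
A = 245.044 mm^2
sigma = F/A = 1277 / 245.044
sigma = 5.211 MPa


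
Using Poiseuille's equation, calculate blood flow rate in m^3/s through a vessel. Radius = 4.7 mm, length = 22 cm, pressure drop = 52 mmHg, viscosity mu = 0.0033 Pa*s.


Q = pi*r^4*dP / (8*mu*L)
r = 0.0047 m, L = 0.22 m
dP = 52 mmHg = 6932.744 Pa
Q = 0.00183 m^3/s


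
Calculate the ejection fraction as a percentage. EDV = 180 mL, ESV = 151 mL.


SV = EDV - ESV = 180 - 151 = 29 mL
EF = SV/EDV * 100 = 29/180 * 100
EF = 16.11%


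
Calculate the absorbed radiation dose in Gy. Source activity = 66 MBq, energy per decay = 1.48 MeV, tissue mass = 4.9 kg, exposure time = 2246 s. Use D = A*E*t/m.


A = 66 MBq = 6.6000e+07 Bq
E = 1.48 MeV = 2.37096e-13 J
D = A*E*t/m = 6.6000e+07*2.37096e-13*2246/4.9
D = 0.007173 Gy


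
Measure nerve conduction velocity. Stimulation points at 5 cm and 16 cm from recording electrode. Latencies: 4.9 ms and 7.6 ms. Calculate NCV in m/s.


Distance = (16 - 5) / 100 = 0.11 m
dt = (7.6 - 4.9) / 1000 = 0.0027 s
NCV = dist / dt = 40.74 m/s


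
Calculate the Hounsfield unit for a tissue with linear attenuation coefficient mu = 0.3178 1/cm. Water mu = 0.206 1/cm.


HU = ((mu_tissue - mu_water) / mu_water) * 1000
HU = ((0.3178 - 0.206) / 0.206) * 1000
HU = 542.7


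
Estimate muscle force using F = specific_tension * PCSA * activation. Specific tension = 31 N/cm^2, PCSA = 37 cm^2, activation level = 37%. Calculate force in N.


F = sigma * PCSA * activation
F = 31 * 37 * 0.37
F = 424.4 N


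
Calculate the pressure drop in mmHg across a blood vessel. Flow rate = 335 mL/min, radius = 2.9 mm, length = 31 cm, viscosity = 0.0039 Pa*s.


dP = 8*mu*L*Q / (pi*r^4)
Q = 335 mL/min = 5.58333e-06 m^3/s
dP = 243.034 Pa = 243.034 / 133.322 mmHg = 1.823 mmHg


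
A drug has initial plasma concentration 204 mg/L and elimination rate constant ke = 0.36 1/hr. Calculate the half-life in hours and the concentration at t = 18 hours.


t_half = ln(2) / ke = 0.693147 / 0.36 = 1.925 hr
C(t) = C0 * exp(-ke*t) = 204 * exp(-0.36*18)
C(18) = 0.3129 mg/L


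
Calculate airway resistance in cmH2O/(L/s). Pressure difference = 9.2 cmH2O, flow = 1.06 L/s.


R = dP / flow
R = 9.2 / 1.06
R = 8.679 cmH2O/(L/s)


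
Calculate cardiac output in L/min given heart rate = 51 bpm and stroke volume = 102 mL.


CO = HR * SV
CO = 51 * 102 / 1000
CO = 5.202 L/min


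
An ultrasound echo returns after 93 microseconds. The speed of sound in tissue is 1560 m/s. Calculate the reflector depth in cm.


depth = c * t / 2
t = 93 us = 9.3000e-05 s
depth = 1560 * 9.3000e-05 / 2
depth = 0.07254 m = 7.254 cm


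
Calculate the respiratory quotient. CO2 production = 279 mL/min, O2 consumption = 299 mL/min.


RQ = VCO2 / VO2
RQ = 279 / 299
RQ = 0.9331


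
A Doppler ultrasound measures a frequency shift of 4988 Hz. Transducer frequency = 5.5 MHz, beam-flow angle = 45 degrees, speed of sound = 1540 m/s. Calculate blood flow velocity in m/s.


v = fd * c / (2 * f0 * cos(theta))
v = 4988 * 1540 / (2 * 5.5000e+06 * cos(45))
v = 0.9876 m/s


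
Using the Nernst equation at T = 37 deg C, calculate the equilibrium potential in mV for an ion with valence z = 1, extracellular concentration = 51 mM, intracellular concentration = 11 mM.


E = (RT/(zF)) * ln(C_out/C_in)
T = 37 + 273.15 = 310.15 K
E = (8.314 * 310.15 / (1 * 96485)) * ln(51/11)
E = 40.99 mV


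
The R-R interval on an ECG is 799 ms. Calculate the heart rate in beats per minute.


HR = 60 / RR_interval(s)
RR = 799 ms = 0.799 s
HR = 60 / 0.799 = 75.09 bpm


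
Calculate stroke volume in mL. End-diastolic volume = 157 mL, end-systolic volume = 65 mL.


SV = EDV - ESV
SV = 157 - 65
SV = 92 mL


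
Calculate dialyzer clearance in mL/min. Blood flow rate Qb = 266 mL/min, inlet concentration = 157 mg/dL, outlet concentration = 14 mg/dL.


K = Qb * (Cb_in - Cb_out) / Cb_in
K = 266 * (157 - 14) / 157
K = 242.3 mL/min


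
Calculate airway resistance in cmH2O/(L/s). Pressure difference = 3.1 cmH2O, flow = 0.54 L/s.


R = dP / flow
R = 3.1 / 0.54
R = 5.741 cmH2O/(L/s)


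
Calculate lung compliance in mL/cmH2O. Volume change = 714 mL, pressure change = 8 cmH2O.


C = dV / dP
C = 714 / 8
C = 89.25 mL/cmH2O


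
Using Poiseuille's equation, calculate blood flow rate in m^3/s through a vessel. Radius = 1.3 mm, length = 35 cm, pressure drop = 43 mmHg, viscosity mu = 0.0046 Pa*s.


Q = pi*r^4*dP / (8*mu*L)
r = 0.0013 m, L = 0.35 m
dP = 43 mmHg = 5732.846 Pa
Q = 3.9937e-06 m^3/s


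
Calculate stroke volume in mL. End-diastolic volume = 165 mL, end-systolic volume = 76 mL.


SV = EDV - ESV
SV = 165 - 76
SV = 89 mL


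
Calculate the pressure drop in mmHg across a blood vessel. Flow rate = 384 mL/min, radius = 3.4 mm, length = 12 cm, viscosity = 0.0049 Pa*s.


dP = 8*mu*L*Q / (pi*r^4)
Q = 384 mL/min = 6.4e-06 m^3/s
dP = 71.7103 Pa = 71.7103 / 133.322 mmHg = 0.5379 mmHg


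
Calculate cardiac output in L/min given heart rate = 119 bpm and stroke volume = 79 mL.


CO = HR * SV
CO = 119 * 79 / 1000
CO = 9.401 L/min


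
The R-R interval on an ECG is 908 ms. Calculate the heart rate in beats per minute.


HR = 60 / RR_interval(s)
RR = 908 ms = 0.908 s
HR = 60 / 0.908 = 66.08 bpm


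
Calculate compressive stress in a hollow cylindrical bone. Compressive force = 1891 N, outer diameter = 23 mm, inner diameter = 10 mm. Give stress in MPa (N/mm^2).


A = pi*(r_o^2 - r_i^2)
r_o = 11.5 mm, r_i = 5 mm
A = 336.936 mm^2
sigma = F/A = 1891 / 336.936
sigma = 5.612 MPa


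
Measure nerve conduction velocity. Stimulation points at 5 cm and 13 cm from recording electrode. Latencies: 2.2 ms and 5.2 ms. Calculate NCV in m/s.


Distance = (13 - 5) / 100 = 0.08 m
dt = (5.2 - 2.2) / 1000 = 0.003 s
NCV = dist / dt = 26.67 m/s


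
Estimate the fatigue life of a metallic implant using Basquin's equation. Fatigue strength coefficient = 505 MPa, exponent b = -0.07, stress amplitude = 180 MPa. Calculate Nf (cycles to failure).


sigma_a = sigma_f' * (2Nf)^b
2Nf = (sigma_a/sigma_f')^(1/b)
2Nf = (180/505)^(1/-0.07)
2Nf = 2513446.3
Nf = 1.2567e+06


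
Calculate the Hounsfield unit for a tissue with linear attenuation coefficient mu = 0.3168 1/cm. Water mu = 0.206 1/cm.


HU = ((mu_tissue - mu_water) / mu_water) * 1000
HU = ((0.3168 - 0.206) / 0.206) * 1000
HU = 537.9


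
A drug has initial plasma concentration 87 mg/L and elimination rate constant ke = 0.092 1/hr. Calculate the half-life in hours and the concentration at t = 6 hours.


t_half = ln(2) / ke = 0.693147 / 0.092 = 7.534 hr
C(t) = C0 * exp(-ke*t) = 87 * exp(-0.092*6)
C(6) = 50.09 mg/L


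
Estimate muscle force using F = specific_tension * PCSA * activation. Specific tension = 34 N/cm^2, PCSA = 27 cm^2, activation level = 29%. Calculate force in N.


F = sigma * PCSA * activation
F = 34 * 27 * 0.29
F = 266.2 N


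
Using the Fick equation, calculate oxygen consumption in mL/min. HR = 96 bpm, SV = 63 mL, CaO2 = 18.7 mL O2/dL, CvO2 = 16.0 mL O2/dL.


CO = HR*SV = 96*63/1000 = 6.048 L/min
a-v O2 diff = 18.7 - 16.0 = 2.7 mL/dL
VO2 = CO * (CaO2-CvO2) * 10 dL/L
VO2 = 6.048 * 2.7 * 10
VO2 = 163.3 mL/min


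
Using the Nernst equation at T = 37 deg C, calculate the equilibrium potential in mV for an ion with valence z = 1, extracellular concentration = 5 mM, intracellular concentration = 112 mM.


E = (RT/(zF)) * ln(C_out/C_in)
T = 37 + 273.15 = 310.15 K
E = (8.314 * 310.15 / (1 * 96485)) * ln(5/112)
E = -83.09 mV


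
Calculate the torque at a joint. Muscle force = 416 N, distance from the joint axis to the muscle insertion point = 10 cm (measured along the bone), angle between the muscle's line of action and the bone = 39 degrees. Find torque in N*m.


Torque = F * d * sin(theta)   (moment arm = d*sin(theta))
d = 10 cm = 0.1 m
Torque = 416 * 0.1 * sin(39)
Torque = 26.18 N*m


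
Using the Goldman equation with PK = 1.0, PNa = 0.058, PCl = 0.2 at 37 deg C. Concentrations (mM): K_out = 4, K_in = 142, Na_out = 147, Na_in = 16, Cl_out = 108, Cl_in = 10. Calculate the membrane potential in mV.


Vm = (RT/F)*ln((PK*Ko + PNa*Nao + PCl*Cli)/(PK*Ki + PNa*Nai + PCl*Clo))
Numer = 14.526, Denom = 164.528
Vm = -64.87 mV


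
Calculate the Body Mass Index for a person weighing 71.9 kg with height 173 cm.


BMI = weight / height^2
height = 173 cm = 1.73 m
BMI = 71.9 / 1.73^2
BMI = 24.02 kg/m^2


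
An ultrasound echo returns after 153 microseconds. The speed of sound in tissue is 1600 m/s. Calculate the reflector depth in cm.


depth = c * t / 2
t = 153 us = 1.5300e-04 s
depth = 1600 * 1.5300e-04 / 2
depth = 0.1224 m = 12.24 cm


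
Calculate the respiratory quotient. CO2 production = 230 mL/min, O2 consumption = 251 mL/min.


RQ = VCO2 / VO2
RQ = 230 / 251
RQ = 0.9163


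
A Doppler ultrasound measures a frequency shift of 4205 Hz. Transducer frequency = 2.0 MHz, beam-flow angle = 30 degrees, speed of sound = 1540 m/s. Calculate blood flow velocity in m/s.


v = fd * c / (2 * f0 * cos(theta))
v = 4205 * 1540 / (2 * 2.0000e+06 * cos(30))
v = 1.869 m/s


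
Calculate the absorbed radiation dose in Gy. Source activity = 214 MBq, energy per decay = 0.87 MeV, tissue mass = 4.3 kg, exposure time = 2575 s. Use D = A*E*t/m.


A = 214 MBq = 2.1400e+08 Bq
E = 0.87 MeV = 1.39374e-13 J
D = A*E*t/m = 2.1400e+08*1.39374e-13*2575/4.3
D = 0.01786 Gy


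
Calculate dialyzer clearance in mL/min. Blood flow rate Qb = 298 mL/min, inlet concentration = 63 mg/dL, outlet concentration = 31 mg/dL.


K = Qb * (Cb_in - Cb_out) / Cb_in
K = 298 * (63 - 31) / 63
K = 151.4 mL/min


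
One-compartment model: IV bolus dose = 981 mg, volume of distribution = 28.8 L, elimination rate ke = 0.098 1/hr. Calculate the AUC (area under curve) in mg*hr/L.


C0 = Dose/Vd = 981/28.8 = 34.0625 mg/L
AUC = C0/ke = 34.0625/0.098
AUC = 347.6 mg*hr/L


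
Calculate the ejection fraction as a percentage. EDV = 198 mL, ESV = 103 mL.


SV = EDV - ESV = 198 - 103 = 95 mL
EF = SV/EDV * 100 = 95/198 * 100
EF = 47.98%


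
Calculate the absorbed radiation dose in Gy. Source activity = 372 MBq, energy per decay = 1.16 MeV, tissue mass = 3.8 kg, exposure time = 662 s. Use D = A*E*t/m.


A = 372 MBq = 3.7200e+08 Bq
E = 1.16 MeV = 1.85832e-13 J
D = A*E*t/m = 3.7200e+08*1.85832e-13*662/3.8
D = 0.01204 Gy


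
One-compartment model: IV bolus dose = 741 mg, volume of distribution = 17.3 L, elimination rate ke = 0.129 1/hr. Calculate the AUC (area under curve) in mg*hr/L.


C0 = Dose/Vd = 741/17.3 = 42.8324 mg/L
AUC = C0/ke = 42.8324/0.129
AUC = 332 mg*hr/L


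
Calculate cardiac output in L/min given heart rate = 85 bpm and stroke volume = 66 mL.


CO = HR * SV
CO = 85 * 66 / 1000
CO = 5.61 L/min


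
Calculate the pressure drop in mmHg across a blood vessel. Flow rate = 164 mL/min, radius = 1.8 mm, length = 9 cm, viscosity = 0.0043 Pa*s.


dP = 8*mu*L*Q / (pi*r^4)
Q = 164 mL/min = 2.73333e-06 m^3/s
dP = 256.598 Pa = 256.598 / 133.322 mmHg = 1.925 mmHg


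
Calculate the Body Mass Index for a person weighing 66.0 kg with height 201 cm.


BMI = weight / height^2
height = 201 cm = 2.01 m
BMI = 66.0 / 2.01^2
BMI = 16.34 kg/m^2


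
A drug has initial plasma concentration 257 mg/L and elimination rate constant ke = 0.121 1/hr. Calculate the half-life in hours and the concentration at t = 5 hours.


t_half = ln(2) / ke = 0.693147 / 0.121 = 5.728 hr
C(t) = C0 * exp(-ke*t) = 257 * exp(-0.121*5)
C(5) = 140.3 mg/L


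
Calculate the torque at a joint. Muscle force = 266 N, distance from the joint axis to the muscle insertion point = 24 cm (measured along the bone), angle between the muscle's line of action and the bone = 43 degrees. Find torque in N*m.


Torque = F * d * sin(theta)   (moment arm = d*sin(theta))
d = 24 cm = 0.24 m
Torque = 266 * 0.24 * sin(43)
Torque = 43.54 N*m


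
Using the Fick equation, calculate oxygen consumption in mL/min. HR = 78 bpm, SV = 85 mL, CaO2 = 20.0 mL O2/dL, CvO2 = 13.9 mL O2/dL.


CO = HR*SV = 78*85/1000 = 6.63 L/min
a-v O2 diff = 20.0 - 13.9 = 6.1 mL/dL
VO2 = CO * (CaO2-CvO2) * 10 dL/L
VO2 = 6.63 * 6.1 * 10
VO2 = 404.4 mL/min


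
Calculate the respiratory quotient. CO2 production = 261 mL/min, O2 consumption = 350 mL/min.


RQ = VCO2 / VO2
RQ = 261 / 350
RQ = 0.7457


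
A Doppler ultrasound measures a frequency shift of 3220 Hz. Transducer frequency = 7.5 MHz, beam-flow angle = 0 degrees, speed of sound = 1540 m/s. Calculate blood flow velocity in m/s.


v = fd * c / (2 * f0 * cos(theta))
v = 3220 * 1540 / (2 * 7.5000e+06 * cos(0))
v = 0.3306 m/s


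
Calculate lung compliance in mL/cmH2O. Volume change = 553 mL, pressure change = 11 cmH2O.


C = dV / dP
C = 553 / 11
C = 50.27 mL/cmH2O


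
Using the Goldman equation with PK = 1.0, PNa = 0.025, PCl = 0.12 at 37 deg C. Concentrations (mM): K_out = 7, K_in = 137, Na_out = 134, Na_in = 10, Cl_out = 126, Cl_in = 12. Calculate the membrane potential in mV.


Vm = (RT/F)*ln((PK*Ko + PNa*Nao + PCl*Cli)/(PK*Ki + PNa*Nai + PCl*Clo))
Numer = 11.79, Denom = 152.37
Vm = -68.39 mV


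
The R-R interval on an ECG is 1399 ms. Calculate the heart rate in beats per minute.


HR = 60 / RR_interval(s)
RR = 1399 ms = 1.399 s
HR = 60 / 1.399 = 42.89 bpm


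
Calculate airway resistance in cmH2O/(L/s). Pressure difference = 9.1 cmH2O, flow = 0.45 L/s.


R = dP / flow
R = 9.1 / 0.45
R = 20.22 cmH2O/(L/s)


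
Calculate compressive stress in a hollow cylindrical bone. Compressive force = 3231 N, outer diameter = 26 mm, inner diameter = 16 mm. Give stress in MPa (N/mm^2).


A = pi*(r_o^2 - r_i^2)
r_o = 13 mm, r_i = 8 mm
A = 329.867 mm^2
sigma = F/A = 3231 / 329.867
sigma = 9.795 MPa


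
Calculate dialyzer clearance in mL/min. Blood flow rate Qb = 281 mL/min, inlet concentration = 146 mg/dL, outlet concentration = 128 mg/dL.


K = Qb * (Cb_in - Cb_out) / Cb_in
K = 281 * (146 - 128) / 146
K = 34.64 mL/min


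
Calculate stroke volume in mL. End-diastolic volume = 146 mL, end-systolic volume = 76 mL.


SV = EDV - ESV
SV = 146 - 76
SV = 70 mL


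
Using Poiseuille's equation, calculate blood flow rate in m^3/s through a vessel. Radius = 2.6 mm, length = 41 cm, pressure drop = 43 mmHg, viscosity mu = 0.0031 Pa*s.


Q = pi*r^4*dP / (8*mu*L)
r = 0.0026 m, L = 0.41 m
dP = 43 mmHg = 5732.846 Pa
Q = 8.0943e-05 m^3/s


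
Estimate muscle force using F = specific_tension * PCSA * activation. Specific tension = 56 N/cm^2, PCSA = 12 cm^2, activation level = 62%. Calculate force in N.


F = sigma * PCSA * activation
F = 56 * 12 * 0.62
F = 416.6 N


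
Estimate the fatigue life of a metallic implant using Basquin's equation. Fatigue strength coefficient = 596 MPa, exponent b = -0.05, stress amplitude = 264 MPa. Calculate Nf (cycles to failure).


sigma_a = sigma_f' * (2Nf)^b
2Nf = (sigma_a/sigma_f')^(1/b)
2Nf = (264/596)^(1/-0.05)
2Nf = 11826239
Nf = 5.9131e+06


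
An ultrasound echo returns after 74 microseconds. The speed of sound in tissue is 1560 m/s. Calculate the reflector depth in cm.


depth = c * t / 2
t = 74 us = 7.4000e-05 s
depth = 1560 * 7.4000e-05 / 2
depth = 0.05772 m = 5.772 cm


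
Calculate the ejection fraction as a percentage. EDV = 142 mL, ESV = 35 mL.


SV = EDV - ESV = 142 - 35 = 107 mL
EF = SV/EDV * 100 = 107/142 * 100
EF = 75.35%


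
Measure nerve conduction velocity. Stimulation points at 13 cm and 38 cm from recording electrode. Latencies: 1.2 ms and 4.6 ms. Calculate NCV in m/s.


Distance = (38 - 13) / 100 = 0.25 m
dt = (4.6 - 1.2) / 1000 = 0.0034 s
NCV = dist / dt = 73.53 m/s


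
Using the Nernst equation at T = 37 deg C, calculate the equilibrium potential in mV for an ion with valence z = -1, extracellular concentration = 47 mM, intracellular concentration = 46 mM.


E = (RT/(zF)) * ln(C_out/C_in)
T = 37 + 273.15 = 310.15 K
E = (8.314 * 310.15 / (-1 * 96485)) * ln(47/46)
E = -0.5748 mV


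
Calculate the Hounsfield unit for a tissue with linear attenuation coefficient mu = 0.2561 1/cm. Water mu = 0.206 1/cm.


HU = ((mu_tissue - mu_water) / mu_water) * 1000
HU = ((0.2561 - 0.206) / 0.206) * 1000
HU = 243.2


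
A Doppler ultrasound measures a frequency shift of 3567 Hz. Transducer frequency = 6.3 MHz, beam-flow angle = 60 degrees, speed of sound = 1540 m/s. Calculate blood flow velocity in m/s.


v = fd * c / (2 * f0 * cos(theta))
v = 3567 * 1540 / (2 * 6.3000e+06 * cos(60))
v = 0.8719 m/s


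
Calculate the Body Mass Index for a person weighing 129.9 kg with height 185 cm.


BMI = weight / height^2
height = 185 cm = 1.85 m
BMI = 129.9 / 1.85^2
BMI = 37.95 kg/m^2


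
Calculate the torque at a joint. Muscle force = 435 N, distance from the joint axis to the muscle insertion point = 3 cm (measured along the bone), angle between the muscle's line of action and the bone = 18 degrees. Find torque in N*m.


Torque = F * d * sin(theta)   (moment arm = d*sin(theta))
d = 3 cm = 0.03 m
Torque = 435 * 0.03 * sin(18)
Torque = 4.033 N*m


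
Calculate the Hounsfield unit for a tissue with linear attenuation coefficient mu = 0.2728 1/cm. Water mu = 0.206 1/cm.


HU = ((mu_tissue - mu_water) / mu_water) * 1000
HU = ((0.2728 - 0.206) / 0.206) * 1000
HU = 324.3


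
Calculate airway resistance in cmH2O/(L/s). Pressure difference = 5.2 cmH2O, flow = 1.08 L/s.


R = dP / flow
R = 5.2 / 1.08
R = 4.815 cmH2O/(L/s)


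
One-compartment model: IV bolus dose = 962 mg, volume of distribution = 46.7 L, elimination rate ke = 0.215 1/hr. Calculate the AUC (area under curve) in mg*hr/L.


C0 = Dose/Vd = 962/46.7 = 20.5996 mg/L
AUC = C0/ke = 20.5996/0.215
AUC = 95.81 mg*hr/L


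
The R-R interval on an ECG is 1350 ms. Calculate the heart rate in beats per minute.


HR = 60 / RR_interval(s)
RR = 1350 ms = 1.35 s
HR = 60 / 1.35 = 44.44 bpm


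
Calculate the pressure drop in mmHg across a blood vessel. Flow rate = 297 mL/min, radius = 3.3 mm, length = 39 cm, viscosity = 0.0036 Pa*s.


dP = 8*mu*L*Q / (pi*r^4)
Q = 297 mL/min = 4.95e-06 m^3/s
dP = 149.23 Pa = 149.23 / 133.322 mmHg = 1.119 mmHg


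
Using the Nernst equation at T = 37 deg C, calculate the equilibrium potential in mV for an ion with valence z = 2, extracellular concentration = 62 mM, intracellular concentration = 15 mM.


E = (RT/(zF)) * ln(C_out/C_in)
T = 37 + 273.15 = 310.15 K
E = (8.314 * 310.15 / (2 * 96485)) * ln(62/15)
E = 18.96 mV


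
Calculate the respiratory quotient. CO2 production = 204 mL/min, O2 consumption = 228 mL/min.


RQ = VCO2 / VO2
RQ = 204 / 228
RQ = 0.8947


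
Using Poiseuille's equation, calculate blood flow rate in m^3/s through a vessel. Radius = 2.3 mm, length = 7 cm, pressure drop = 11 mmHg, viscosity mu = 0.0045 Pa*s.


Q = pi*r^4*dP / (8*mu*L)
r = 0.0023 m, L = 0.07 m
dP = 11 mmHg = 1466.542 Pa
Q = 5.1163e-05 m^3/s


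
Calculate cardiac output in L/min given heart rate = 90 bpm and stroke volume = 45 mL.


CO = HR * SV
CO = 90 * 45 / 1000
CO = 4.05 L/min


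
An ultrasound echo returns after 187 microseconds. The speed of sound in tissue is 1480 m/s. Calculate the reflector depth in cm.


depth = c * t / 2
t = 187 us = 1.8700e-04 s
depth = 1480 * 1.8700e-04 / 2
depth = 0.13838 m = 13.838 cm


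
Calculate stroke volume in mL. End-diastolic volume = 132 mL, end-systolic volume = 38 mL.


SV = EDV - ESV
SV = 132 - 38
SV = 94 mL


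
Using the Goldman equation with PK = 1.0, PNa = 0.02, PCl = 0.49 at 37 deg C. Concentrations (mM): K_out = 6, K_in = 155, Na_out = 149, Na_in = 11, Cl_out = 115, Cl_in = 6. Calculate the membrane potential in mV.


Vm = (RT/F)*ln((PK*Ko + PNa*Nao + PCl*Cli)/(PK*Ki + PNa*Nai + PCl*Clo))
Numer = 11.92, Denom = 211.57
Vm = -76.87 mV


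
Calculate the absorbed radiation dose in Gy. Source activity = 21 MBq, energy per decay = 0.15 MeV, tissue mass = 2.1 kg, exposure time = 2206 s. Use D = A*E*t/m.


A = 21 MBq = 2.1000e+07 Bq
E = 0.15 MeV = 2.403e-14 J
D = A*E*t/m = 2.1000e+07*2.403e-14*2206/2.1
D = 5.3010e-04 Gy


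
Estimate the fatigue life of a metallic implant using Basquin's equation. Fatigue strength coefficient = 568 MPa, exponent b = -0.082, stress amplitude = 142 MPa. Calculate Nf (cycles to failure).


sigma_a = sigma_f' * (2Nf)^b
2Nf = (sigma_a/sigma_f')^(1/b)
2Nf = (142/568)^(1/-0.082)
2Nf = 21988470
Nf = 1.0994e+07


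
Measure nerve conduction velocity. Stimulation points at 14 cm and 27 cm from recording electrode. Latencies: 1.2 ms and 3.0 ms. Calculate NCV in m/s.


Distance = (27 - 14) / 100 = 0.13 m
dt = (3.0 - 1.2) / 1000 = 0.0018 s
NCV = dist / dt = 72.22 m/s


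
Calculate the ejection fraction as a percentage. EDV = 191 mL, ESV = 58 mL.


SV = EDV - ESV = 191 - 58 = 133 mL
EF = SV/EDV * 100 = 133/191 * 100
EF = 69.63%


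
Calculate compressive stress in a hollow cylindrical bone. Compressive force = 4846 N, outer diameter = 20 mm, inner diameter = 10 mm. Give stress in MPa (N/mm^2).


A = pi*(r_o^2 - r_i^2)
r_o = 10 mm, r_i = 5 mm
A = 235.619 mm^2
sigma = F/A = 4846 / 235.619
sigma = 20.57 MPa


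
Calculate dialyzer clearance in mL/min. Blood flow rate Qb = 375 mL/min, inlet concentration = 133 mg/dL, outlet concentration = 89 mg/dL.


K = Qb * (Cb_in - Cb_out) / Cb_in
K = 375 * (133 - 89) / 133
K = 124.1 mL/min


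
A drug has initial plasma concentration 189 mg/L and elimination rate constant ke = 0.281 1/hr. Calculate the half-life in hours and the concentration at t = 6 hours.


t_half = ln(2) / ke = 0.693147 / 0.281 = 2.467 hr
C(t) = C0 * exp(-ke*t) = 189 * exp(-0.281*6)
C(6) = 35.01 mg/L


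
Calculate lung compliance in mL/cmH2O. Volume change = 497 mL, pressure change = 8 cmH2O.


C = dV / dP
C = 497 / 8
C = 62.12 mL/cmH2O


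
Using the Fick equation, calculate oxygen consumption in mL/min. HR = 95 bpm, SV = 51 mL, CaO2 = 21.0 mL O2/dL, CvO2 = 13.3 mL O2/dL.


CO = HR*SV = 95*51/1000 = 4.845 L/min
a-v O2 diff = 21.0 - 13.3 = 7.7 mL/dL
VO2 = CO * (CaO2-CvO2) * 10 dL/L
VO2 = 4.845 * 7.7 * 10
VO2 = 373.1 mL/min


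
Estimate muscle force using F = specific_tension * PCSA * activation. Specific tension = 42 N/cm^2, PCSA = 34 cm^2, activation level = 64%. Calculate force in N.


F = sigma * PCSA * activation
F = 42 * 34 * 0.64
F = 913.9 N


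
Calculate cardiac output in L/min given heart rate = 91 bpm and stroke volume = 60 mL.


CO = HR * SV
CO = 91 * 60 / 1000
CO = 5.46 L/min


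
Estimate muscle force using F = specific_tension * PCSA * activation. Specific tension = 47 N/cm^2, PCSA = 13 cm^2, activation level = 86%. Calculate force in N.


F = sigma * PCSA * activation
F = 47 * 13 * 0.86
F = 525.5 N


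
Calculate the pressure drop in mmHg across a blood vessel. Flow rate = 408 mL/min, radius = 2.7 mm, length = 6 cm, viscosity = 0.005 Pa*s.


dP = 8*mu*L*Q / (pi*r^4)
Q = 408 mL/min = 6.8e-06 m^3/s
dP = 97.7497 Pa = 97.7497 / 133.322 mmHg = 0.7332 mmHg


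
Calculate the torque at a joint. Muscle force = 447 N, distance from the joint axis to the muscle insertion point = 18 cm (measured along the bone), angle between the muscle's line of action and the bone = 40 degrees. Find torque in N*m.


Torque = F * d * sin(theta)   (moment arm = d*sin(theta))
d = 18 cm = 0.18 m
Torque = 447 * 0.18 * sin(40)
Torque = 51.72 N*m


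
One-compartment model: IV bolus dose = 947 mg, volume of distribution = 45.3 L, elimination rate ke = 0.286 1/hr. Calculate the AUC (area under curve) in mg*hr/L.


C0 = Dose/Vd = 947/45.3 = 20.9051 mg/L
AUC = C0/ke = 20.9051/0.286
AUC = 73.09 mg*hr/L


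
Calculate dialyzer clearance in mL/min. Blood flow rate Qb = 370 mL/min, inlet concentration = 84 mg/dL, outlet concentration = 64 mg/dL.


K = Qb * (Cb_in - Cb_out) / Cb_in
K = 370 * (84 - 64) / 84
K = 88.1 mL/min


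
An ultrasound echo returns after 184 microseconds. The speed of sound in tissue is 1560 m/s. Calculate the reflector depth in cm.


depth = c * t / 2
t = 184 us = 1.8400e-04 s
depth = 1560 * 1.8400e-04 / 2
depth = 0.14352 m = 14.352 cm


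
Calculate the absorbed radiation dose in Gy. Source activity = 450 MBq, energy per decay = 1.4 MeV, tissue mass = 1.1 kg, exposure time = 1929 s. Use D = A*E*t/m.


A = 450 MBq = 4.5000e+08 Bq
E = 1.4 MeV = 2.2428e-13 J
D = A*E*t/m = 4.5000e+08*2.2428e-13*1929/1.1
D = 0.177 Gy


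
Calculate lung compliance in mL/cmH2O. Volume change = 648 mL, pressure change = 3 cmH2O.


C = dV / dP
C = 648 / 3
C = 216 mL/cmH2O


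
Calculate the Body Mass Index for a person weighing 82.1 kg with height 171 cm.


BMI = weight / height^2
height = 171 cm = 1.71 m
BMI = 82.1 / 1.71^2
BMI = 28.08 kg/m^2


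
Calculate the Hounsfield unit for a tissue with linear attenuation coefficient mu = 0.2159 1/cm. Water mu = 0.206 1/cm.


HU = ((mu_tissue - mu_water) / mu_water) * 1000
HU = ((0.2159 - 0.206) / 0.206) * 1000
HU = 48.06


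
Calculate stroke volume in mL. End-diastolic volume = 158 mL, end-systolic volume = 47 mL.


SV = EDV - ESV
SV = 158 - 47
SV = 111 mL


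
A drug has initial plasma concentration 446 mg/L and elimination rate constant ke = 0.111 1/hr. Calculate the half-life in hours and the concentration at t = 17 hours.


t_half = ln(2) / ke = 0.693147 / 0.111 = 6.245 hr
C(t) = C0 * exp(-ke*t) = 446 * exp(-0.111*17)
C(17) = 67.58 mg/L


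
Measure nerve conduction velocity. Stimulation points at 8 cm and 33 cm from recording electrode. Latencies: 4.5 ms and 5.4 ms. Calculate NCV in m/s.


Distance = (33 - 8) / 100 = 0.25 m
dt = (5.4 - 4.5) / 1000 = 9.0000e-04 s
NCV = dist / dt = 277.8 m/s


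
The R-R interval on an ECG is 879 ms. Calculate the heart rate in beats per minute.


HR = 60 / RR_interval(s)
RR = 879 ms = 0.879 s
HR = 60 / 0.879 = 68.26 bpm


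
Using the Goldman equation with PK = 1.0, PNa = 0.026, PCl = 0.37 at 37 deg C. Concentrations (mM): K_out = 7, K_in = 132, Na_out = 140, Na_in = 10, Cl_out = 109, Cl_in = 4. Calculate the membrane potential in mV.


Vm = (RT/F)*ln((PK*Ko + PNa*Nao + PCl*Cli)/(PK*Ki + PNa*Nai + PCl*Clo))
Numer = 12.12, Denom = 172.59
Vm = -70.98 mV


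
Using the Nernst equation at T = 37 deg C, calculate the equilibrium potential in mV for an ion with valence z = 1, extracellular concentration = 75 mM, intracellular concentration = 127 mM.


E = (RT/(zF)) * ln(C_out/C_in)
T = 37 + 273.15 = 310.15 K
E = (8.314 * 310.15 / (1 * 96485)) * ln(75/127)
E = -14.08 mV


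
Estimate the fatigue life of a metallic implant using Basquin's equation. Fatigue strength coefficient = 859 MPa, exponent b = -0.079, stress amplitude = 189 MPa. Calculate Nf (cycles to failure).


sigma_a = sigma_f' * (2Nf)^b
2Nf = (sigma_a/sigma_f')^(1/b)
2Nf = (189/859)^(1/-0.079)
2Nf = 2.1046591e+08
Nf = 1.0523e+08


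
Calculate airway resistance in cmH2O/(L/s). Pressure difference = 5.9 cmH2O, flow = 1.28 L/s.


R = dP / flow
R = 5.9 / 1.28
R = 4.609 cmH2O/(L/s)


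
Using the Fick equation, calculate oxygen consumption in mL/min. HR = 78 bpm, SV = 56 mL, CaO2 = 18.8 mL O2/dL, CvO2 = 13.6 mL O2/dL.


CO = HR*SV = 78*56/1000 = 4.368 L/min
a-v O2 diff = 18.8 - 13.6 = 5.2 mL/dL
VO2 = CO * (CaO2-CvO2) * 10 dL/L
VO2 = 4.368 * 5.2 * 10
VO2 = 227.1 mL/min


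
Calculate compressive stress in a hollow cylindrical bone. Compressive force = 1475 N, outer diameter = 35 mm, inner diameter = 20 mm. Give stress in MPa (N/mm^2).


A = pi*(r_o^2 - r_i^2)
r_o = 17.5 mm, r_i = 10 mm
A = 647.953 mm^2
sigma = F/A = 1475 / 647.953
sigma = 2.276 MPa


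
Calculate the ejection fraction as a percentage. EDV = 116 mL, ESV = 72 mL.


SV = EDV - ESV = 116 - 72 = 44 mL
EF = SV/EDV * 100 = 44/116 * 100
EF = 37.93%


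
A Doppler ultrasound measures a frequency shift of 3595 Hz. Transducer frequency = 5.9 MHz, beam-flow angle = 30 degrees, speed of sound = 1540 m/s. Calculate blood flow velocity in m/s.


v = fd * c / (2 * f0 * cos(theta))
v = 3595 * 1540 / (2 * 5.9000e+06 * cos(30))
v = 0.5418 m/s


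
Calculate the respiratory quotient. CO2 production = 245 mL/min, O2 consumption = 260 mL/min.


RQ = VCO2 / VO2
RQ = 245 / 260
RQ = 0.9423


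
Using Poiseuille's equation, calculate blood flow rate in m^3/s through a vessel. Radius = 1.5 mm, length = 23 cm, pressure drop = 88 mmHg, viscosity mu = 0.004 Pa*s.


Q = pi*r^4*dP / (8*mu*L)
r = 0.0015 m, L = 0.23 m
dP = 88 mmHg = 11732.336 Pa
Q = 2.5353e-05 m^3/s


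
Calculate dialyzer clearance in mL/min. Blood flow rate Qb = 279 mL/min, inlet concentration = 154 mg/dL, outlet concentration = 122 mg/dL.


K = Qb * (Cb_in - Cb_out) / Cb_in
K = 279 * (154 - 122) / 154
K = 57.97 mL/min


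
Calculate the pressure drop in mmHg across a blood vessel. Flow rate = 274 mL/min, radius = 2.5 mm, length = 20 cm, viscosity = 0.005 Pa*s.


dP = 8*mu*L*Q / (pi*r^4)
Q = 274 mL/min = 4.56667e-06 m^3/s
dP = 297.701 Pa = 297.701 / 133.322 mmHg = 2.233 mmHg


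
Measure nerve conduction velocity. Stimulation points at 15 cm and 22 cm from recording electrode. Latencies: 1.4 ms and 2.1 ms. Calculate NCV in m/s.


Distance = (22 - 15) / 100 = 0.07 m
dt = (2.1 - 1.4) / 1000 = 7.0000e-04 s
NCV = dist / dt = 100 m/s


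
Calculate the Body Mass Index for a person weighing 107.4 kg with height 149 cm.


BMI = weight / height^2
height = 149 cm = 1.49 m
BMI = 107.4 / 1.49^2
BMI = 48.38 kg/m^2


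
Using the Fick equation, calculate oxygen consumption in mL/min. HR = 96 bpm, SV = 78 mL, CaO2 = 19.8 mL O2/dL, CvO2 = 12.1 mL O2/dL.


CO = HR*SV = 96*78/1000 = 7.488 L/min
a-v O2 diff = 19.8 - 12.1 = 7.7 mL/dL
VO2 = CO * (CaO2-CvO2) * 10 dL/L
VO2 = 7.488 * 7.7 * 10
VO2 = 576.6 mL/min


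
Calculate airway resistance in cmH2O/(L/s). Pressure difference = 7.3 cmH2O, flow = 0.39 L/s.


R = dP / flow
R = 7.3 / 0.39
R = 18.72 cmH2O/(L/s)


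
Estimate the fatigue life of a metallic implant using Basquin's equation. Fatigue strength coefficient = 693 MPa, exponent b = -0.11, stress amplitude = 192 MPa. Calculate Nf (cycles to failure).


sigma_a = sigma_f' * (2Nf)^b
2Nf = (sigma_a/sigma_f')^(1/b)
2Nf = (192/693)^(1/-0.11)
2Nf = 116832.51
Nf = 5.842e+04


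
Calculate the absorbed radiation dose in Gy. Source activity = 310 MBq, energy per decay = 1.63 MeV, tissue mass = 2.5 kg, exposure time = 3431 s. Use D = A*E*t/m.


A = 310 MBq = 3.1000e+08 Bq
E = 1.63 MeV = 2.61126e-13 J
D = A*E*t/m = 3.1000e+08*2.61126e-13*3431/2.5
D = 0.1111 Gy


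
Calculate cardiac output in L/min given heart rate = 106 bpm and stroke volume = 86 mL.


CO = HR * SV
CO = 106 * 86 / 1000
CO = 9.116 L/min


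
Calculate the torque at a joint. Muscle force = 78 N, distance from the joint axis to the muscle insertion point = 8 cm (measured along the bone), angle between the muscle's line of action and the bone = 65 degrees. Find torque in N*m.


Torque = F * d * sin(theta)   (moment arm = d*sin(theta))
d = 8 cm = 0.08 m
Torque = 78 * 0.08 * sin(65)
Torque = 5.655 N*m


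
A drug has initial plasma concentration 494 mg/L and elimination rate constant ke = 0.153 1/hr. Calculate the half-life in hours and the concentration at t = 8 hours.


t_half = ln(2) / ke = 0.693147 / 0.153 = 4.53 hr
C(t) = C0 * exp(-ke*t) = 494 * exp(-0.153*8)
C(8) = 145.3 mg/L


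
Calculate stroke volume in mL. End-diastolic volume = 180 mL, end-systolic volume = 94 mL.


SV = EDV - ESV
SV = 180 - 94
SV = 86 mL


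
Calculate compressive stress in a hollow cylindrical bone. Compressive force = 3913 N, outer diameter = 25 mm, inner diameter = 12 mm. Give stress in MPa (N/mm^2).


A = pi*(r_o^2 - r_i^2)
r_o = 12.5 mm, r_i = 6 mm
A = 377.777 mm^2
sigma = F/A = 3913 / 377.777
sigma = 10.36 MPa
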